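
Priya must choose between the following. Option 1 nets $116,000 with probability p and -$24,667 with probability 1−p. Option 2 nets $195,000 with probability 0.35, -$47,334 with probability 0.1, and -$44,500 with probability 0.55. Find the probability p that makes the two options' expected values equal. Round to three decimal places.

EV(Option 2) = 0.35 × 195000 + 0.1 × (-47334) + 0.55 × (-44500) = 68250 − 4733.4 − 24475 = 39041.6
p·116000 + (1−p)·(-24667) = 39041.6
140667p − 24667 = 39041.6
p = (39041.6 + 24667) / 140667

p = 0.453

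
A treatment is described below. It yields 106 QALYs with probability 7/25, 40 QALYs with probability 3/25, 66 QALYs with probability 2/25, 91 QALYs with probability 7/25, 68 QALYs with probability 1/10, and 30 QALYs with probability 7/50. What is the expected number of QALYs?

76.24 QALYs

EV = 7/25 × 106 + 3/25 × 40 + 2/25 × 66 + 7/25 × 91 + 1/10 × 68 + 7/50 × 30 = 29.68 + 4.8 + 5.28 + 25.48 + 6.8 + 4.2 = 76.24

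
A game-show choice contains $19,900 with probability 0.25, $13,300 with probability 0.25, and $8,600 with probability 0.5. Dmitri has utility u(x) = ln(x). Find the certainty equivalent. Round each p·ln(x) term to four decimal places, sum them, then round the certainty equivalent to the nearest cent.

E[u] = 0.25·ln(19900) + 0.25·ln(13300) + 0.5·ln(8600) = 2.4746 + 2.3739 + 4.5298 = 9.3783
CE = e^9.3783 ≈ 11828.89

$11,828.89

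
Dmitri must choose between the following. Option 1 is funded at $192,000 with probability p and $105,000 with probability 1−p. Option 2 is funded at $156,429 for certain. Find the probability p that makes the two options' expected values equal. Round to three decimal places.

p·192000 + (1−p)·105000 = 156429
87000p + 105000 = 156429
p = (156429 − 105000) / 87000

p = 0.591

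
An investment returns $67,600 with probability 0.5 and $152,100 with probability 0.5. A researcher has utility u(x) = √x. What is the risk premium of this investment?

E[u] = 0.5·√67600 + 0.5·√152100 = 0.5·260 + 0.5·390 = 325
CE = (325)² = 105625
Risk premium = EV − CE = 109850 − 105625 = 4225

$4,225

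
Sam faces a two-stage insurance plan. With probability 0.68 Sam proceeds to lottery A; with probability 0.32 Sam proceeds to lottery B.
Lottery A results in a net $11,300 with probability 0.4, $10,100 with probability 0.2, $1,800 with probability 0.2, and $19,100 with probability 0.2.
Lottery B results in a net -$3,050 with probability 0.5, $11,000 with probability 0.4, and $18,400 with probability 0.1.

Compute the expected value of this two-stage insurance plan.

$8,798.40

EV(A) = 0.4 × 11300 + 0.2 × 10100 + 0.2 × 1800 + 0.2 × 19100 = 4520 + 2020 + 360 + 3820 = 10720
EV(B) = 0.5 × (-3050) + 0.4 × 11000 + 0.1 × 18400 = -1525 + 4400 + 1840 = 4715
Overall = 0.68 × 10720 + 0.32 × 4715 = 7289.6 + 1508.8 = 8798.4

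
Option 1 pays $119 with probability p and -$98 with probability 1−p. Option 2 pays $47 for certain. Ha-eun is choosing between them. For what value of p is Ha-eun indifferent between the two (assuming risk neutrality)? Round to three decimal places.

p·119 + (1−p)·(-98) = 47
217p − 98 = 47
p = (47 + 98) / 217

p = 0.668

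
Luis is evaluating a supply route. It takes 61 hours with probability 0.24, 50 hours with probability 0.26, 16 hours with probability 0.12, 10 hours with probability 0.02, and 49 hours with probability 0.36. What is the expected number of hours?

47.4 hours

EV = 0.24 × 61 + 0.26 × 50 + 0.12 × 16 + 0.02 × 10 + 0.36 × 49 = 14.64 + 13 + 1.92 + 0.2 + 17.64 = 47.4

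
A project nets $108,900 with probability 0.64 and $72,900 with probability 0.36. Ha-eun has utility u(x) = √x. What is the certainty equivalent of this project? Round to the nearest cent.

E[u] = 0.64·√108900 + 0.36·√72900 = 0.64·330 + 0.36·270 = 308.4
CE = (308.4)² = 95110.56

$95,110.56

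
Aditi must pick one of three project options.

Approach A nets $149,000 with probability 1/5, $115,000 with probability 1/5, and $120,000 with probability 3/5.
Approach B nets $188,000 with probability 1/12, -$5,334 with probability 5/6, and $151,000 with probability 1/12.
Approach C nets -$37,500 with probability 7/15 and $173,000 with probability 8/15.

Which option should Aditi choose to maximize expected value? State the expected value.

Approach A ($124,800)

Approach A = 1/5 × 149000 + 1/5 × 115000 + 3/5 × 120000 = 29800 + 23000 + 72000 = 124800
Approach B = 1/12 × 188000 + 5/6 × (-5334) + 1/12 × 151000 = 15666.6667 − 4445 + 12583.3333 = 23805
Approach C = 7/15 × (-37500) + 8/15 × 173000 = -17500 + 92266.6667 = 74766.6667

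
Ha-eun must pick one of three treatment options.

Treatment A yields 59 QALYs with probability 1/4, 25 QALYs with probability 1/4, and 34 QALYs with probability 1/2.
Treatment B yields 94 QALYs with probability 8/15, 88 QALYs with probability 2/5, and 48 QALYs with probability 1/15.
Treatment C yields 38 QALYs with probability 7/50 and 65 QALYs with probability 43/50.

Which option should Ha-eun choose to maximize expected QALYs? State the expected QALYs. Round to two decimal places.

Treatment A = 1/4 × 59 + 1/4 × 25 + 1/2 × 34 = 14.75 + 6.25 + 17 = 38
Treatment B = 8/15 × 94 + 2/5 × 88 + 1/15 × 48 = 50.1333 + 35.2 + 3.2 = 88.5333
Treatment C = 7/50 × 38 + 43/50 × 65 = 5.32 + 55.9 = 61.22

Treatment B (88.53 QALYs)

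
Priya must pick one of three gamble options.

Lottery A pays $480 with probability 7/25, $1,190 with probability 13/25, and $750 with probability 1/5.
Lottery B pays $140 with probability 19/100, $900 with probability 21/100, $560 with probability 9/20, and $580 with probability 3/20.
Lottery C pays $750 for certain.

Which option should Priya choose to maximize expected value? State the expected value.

Lottery A = 7/25 × 480 + 13/25 × 1190 + 1/5 × 750 = 134.4 + 618.8 + 150 = 903.2
Lottery B = 19/100 × 140 + 21/100 × 900 + 9/20 × 560 + 3/20 × 580 = 26.6 + 189 + 252 + 87 = 554.6
Lottery C: 750 (certain)

Lottery A ($903.20)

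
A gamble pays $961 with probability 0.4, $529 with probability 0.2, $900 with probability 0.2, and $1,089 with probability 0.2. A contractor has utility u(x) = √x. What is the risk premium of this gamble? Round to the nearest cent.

E[u] = 0.4·√961 + 0.2·√529 + 0.2·√900 + 0.2·√1089 = 0.4·31 + 0.2·23 + 0.2·30 + 0.2·33 = 29.6
CE = (29.6)² = 876.16
Risk premium = EV − CE = 888 − 876.16 = 11.84

$11.84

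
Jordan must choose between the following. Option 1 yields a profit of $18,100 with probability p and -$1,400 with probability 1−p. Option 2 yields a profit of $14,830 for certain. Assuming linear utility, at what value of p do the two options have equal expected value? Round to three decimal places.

p·18100 + (1−p)·(-1400) = 14830
19500p − 1400 = 14830
p = (14830 + 1400) / 19500

p = 0.832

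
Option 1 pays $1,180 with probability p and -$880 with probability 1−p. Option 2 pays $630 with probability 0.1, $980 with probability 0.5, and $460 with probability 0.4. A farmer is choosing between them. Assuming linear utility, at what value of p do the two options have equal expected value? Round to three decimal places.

p = 0.785

EV(Option 2) = 0.1 × 630 + 0.5 × 980 + 0.4 × 460 = 63 + 490 + 184 = 737
p·1180 + (1−p)·(-880) = 737
2060p − 880 = 737
p = (737 + 880) / 2060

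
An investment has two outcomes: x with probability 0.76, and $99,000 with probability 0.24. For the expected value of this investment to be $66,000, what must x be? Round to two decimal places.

0.76·x + 0.24·99000 = 66000
0.76·x = 66000 − 23760 = 42240
x = 42240 / 0.76 = 55578.9474

x = $55,578.95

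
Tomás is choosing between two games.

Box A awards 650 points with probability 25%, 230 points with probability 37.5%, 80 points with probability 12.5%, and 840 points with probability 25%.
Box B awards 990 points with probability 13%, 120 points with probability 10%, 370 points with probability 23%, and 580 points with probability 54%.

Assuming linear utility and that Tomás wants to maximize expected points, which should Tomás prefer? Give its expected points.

Box A = 0.25 × 650 + 0.375 × 230 + 0.125 × 80 + 0.25 × 840 = 162.5 + 86.25 + 10 + 210 = 468.75
Box B = 0.13 × 990 + 0.1 × 120 + 0.23 × 370 + 0.54 × 580 = 128.7 + 12 + 85.1 + 313.2 = 539

Box B (539 points)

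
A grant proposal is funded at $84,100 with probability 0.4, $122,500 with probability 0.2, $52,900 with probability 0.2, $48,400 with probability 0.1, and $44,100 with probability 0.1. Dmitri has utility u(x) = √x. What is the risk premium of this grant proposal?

$2,345

E[u] = 0.4·√84100 + 0.2·√122500 + 0.2·√52900 + 0.1·√48400 + 0.1·√44100 = 0.4·290 + 0.2·350 + 0.2·230 + 0.1·220 + 0.1·210 = 275
CE = (275)² = 75625
Risk premium = EV − CE = 77970 − 75625 = 2345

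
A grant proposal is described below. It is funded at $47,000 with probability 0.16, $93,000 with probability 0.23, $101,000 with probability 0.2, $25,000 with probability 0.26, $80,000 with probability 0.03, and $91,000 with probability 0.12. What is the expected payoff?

EV = 0.16 × 47000 + 0.23 × 93000 + 0.2 × 101000 + 0.26 × 25000 + 0.03 × 80000 + 0.12 × 91000 = 7520 + 21390 + 20200 + 6500 + 2400 + 10920 = 68930

$68,930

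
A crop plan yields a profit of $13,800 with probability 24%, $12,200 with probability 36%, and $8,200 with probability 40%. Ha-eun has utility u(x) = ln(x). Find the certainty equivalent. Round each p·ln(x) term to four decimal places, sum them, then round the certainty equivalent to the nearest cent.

$10,720.36

E[u] = 0.24·ln(13800) + 0.36·ln(12200) + 0.4·ln(8200) = 2.2878 + 3.3873 + 3.6048 = 9.2799
CE = e^9.2799 ≈ 10720.36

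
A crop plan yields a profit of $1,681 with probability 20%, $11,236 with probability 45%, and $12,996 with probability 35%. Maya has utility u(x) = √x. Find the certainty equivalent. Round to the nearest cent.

$9,177.64

E[u] = 0.2·√1681 + 0.45·√11236 + 0.35·√12996 = 0.2·41 + 0.45·106 + 0.35·114 = 95.8
CE = (95.8)² = 9177.64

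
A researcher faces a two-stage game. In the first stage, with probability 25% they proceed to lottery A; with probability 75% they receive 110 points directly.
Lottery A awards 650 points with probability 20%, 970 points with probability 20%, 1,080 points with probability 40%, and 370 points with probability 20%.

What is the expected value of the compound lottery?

EV(A) = 0.2 × 650 + 0.2 × 970 + 0.4 × 1080 + 0.2 × 370 = 130 + 194 + 432 + 74 = 830
Branch B: 110 (certain)
Overall = 0.25 × 830 + 0.75 × 110 = 207.5 + 82.5 = 290

290 points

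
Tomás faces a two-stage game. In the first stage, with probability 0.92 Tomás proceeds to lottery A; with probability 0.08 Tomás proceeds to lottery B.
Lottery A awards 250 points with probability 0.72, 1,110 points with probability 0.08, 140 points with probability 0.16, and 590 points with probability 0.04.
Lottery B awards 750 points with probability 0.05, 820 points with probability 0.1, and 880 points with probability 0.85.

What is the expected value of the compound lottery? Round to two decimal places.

359.02 points

EV(A) = 0.72 × 250 + 0.08 × 1110 + 0.16 × 140 + 0.04 × 590 = 180 + 88.8 + 22.4 + 23.6 = 314.8
EV(B) = 0.05 × 750 + 0.1 × 820 + 0.85 × 880 = 37.5 + 82 + 748 = 867.5
Overall = 0.92 × 314.8 + 0.08 × 867.5 = 289.616 + 69.4 = 359.016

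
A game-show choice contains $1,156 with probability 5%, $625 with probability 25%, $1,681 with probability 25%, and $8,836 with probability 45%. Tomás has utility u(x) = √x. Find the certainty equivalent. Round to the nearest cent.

E[u] = 0.05·√1156 + 0.25·√625 + 0.25·√1681 + 0.45·√8836 = 0.05·34 + 0.25·25 + 0.25·41 + 0.45·94 = 60.5
CE = (60.5)² = 3660.25

$3,660.25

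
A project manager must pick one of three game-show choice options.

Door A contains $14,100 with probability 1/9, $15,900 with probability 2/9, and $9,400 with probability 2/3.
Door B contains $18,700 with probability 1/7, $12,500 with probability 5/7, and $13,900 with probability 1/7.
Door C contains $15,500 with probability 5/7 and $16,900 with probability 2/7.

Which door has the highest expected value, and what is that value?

Door C ($15,900)

Door A = 1/9 × 14100 + 2/9 × 15900 + 2/3 × 9400 = 1566.6667 + 3533.3333 + 6266.6667 = 11366.6667
Door B = 1/7 × 18700 + 5/7 × 12500 + 1/7 × 13900 = 2671.4286 + 8928.5714 + 1985.7143 = 13585.7143
Door C = 5/7 × 15500 + 2/7 × 16900 = 11071.4286 + 4828.5714 = 15900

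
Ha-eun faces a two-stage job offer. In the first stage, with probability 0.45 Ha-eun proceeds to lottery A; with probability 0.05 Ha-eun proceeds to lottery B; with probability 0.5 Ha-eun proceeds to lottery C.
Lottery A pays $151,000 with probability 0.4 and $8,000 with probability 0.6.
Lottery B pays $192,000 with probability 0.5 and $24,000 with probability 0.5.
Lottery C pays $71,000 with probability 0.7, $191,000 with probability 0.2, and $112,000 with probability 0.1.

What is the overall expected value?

EV(A) = 0.4 × 151000 + 0.6 × 8000 = 60400 + 4800 = 65200
EV(B) = 0.5 × 192000 + 0.5 × 24000 = 96000 + 12000 = 108000
EV(C) = 0.7 × 71000 + 0.2 × 191000 + 0.1 × 112000 = 49700 + 38200 + 11200 = 99100
Overall = 0.45 × 65200 + 0.05 × 108000 + 0.5 × 99100 = 29340 + 5400 + 49550 = 84290

$84,290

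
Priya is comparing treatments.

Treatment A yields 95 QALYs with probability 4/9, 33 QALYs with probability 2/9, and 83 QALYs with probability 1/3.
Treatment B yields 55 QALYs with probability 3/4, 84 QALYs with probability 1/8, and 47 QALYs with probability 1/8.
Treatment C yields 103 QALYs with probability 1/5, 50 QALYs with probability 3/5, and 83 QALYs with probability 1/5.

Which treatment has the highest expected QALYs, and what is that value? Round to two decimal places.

Treatment A = 4/9 × 95 + 2/9 × 33 + 1/3 × 83 = 42.2222 + 7.3333 + 27.6667 = 77.2222
Treatment B = 3/4 × 55 + 1/8 × 84 + 1/8 × 47 = 41.25 + 10.5 + 5.875 = 57.625
Treatment C = 1/5 × 103 + 3/5 × 50 + 1/5 × 83 = 20.6 + 30 + 16.6 = 67.2

Treatment A (77.22 QALYs)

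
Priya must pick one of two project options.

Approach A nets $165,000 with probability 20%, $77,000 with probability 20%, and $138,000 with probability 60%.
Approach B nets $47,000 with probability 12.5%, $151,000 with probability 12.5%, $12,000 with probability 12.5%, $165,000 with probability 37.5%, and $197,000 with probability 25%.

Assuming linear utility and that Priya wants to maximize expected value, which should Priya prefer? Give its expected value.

Approach B ($137,375)

Approach A = 0.2 × 165000 + 0.2 × 77000 + 0.6 × 138000 = 33000 + 15400 + 82800 = 131200
Approach B = 0.125 × 47000 + 0.125 × 151000 + 0.125 × 12000 + 0.375 × 165000 + 0.25 × 197000 = 5875 + 18875 + 1500 + 61875 + 49250 = 137375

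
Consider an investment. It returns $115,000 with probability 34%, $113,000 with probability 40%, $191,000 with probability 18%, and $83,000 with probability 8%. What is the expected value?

$125,320

EV = 0.34 × 115000 + 0.4 × 113000 + 0.18 × 191000 + 0.08 × 83000 = 39100 + 45200 + 34380 + 6640 = 125320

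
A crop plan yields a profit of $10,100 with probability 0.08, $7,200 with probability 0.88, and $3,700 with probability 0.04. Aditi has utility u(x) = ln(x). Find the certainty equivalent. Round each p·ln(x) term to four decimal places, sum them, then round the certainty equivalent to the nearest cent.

$7,202.62

E[u] = 0.08·ln(10100) + 0.88·ln(7200) + 0.04·ln(3700) = 0.7376 + 7.8160 + 0.3286 = 8.8822
CE = e^8.8822 ≈ 7202.62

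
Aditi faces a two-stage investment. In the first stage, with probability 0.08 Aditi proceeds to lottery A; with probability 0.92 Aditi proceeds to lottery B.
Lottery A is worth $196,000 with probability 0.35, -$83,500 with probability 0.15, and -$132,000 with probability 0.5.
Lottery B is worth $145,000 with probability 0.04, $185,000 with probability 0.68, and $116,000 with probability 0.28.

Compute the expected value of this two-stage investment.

EV(A) = 0.35 × 196000 + 0.15 × (-83500) + 0.5 × (-132000) = 68600 − 12525 − 66000 = -9925
EV(B) = 0.04 × 145000 + 0.68 × 185000 + 0.28 × 116000 = 5800 + 125800 + 32480 = 164080
Overall = 0.08 × (-9925) + 0.92 × 164080 = -794 + 150953.6 = 150159.6

$150,159.60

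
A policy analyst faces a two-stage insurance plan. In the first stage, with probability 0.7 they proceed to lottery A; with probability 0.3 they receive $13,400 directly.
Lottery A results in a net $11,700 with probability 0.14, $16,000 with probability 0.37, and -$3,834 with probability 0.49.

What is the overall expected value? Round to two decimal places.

$7,995.54

EV(A) = 0.14 × 11700 + 0.37 × 16000 + 0.49 × (-3834) = 1638 + 5920 − 1878.66 = 5679.34
Branch B: 13400 (certain)
Overall = 0.7 × 5679.34 + 0.3 × 13400 = 3975.538 + 4020 = 7995.538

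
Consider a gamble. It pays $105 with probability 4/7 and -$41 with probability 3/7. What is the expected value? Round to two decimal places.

EV = 4/7 × 105 + 3/7 × (-41) = 60 − 17.5714 = 42.4286

$42.43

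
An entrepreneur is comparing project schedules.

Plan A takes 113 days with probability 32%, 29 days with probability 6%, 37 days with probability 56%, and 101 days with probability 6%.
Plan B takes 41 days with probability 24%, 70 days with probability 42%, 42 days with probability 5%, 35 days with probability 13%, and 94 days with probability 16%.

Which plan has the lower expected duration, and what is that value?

Plan B (60.93 days)

Plan A = 0.32 × 113 + 0.06 × 29 + 0.56 × 37 + 0.06 × 101 = 36.16 + 1.74 + 20.72 + 6.06 = 64.68
Plan B = 0.24 × 41 + 0.42 × 70 + 0.05 × 42 + 0.13 × 35 + 0.16 × 94 = 9.84 + 29.4 + 2.1 + 4.55 + 15.04 = 60.93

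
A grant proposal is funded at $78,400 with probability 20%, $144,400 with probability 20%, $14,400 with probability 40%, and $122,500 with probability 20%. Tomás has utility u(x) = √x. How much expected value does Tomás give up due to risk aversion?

$12,320

E[u] = 0.2·√78400 + 0.2·√144400 + 0.4·√14400 + 0.2·√122500 = 0.2·280 + 0.2·380 + 0.4·120 + 0.2·350 = 250
CE = (250)² = 62500
Risk premium = EV − CE = 74820 − 62500 = 12320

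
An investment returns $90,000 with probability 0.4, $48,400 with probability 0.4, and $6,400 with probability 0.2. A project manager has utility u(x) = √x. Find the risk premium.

E[u] = 0.4·√90000 + 0.4·√48400 + 0.2·√6400 = 0.4·300 + 0.4·220 + 0.2·80 = 224
CE = (224)² = 50176
Risk premium = EV − CE = 56640 − 50176 = 6464

$6,464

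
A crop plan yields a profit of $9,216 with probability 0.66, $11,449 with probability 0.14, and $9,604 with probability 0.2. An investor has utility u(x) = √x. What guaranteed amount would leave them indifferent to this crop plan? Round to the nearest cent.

$9,592.24

E[u] = 0.66·√9216 + 0.14·√11449 + 0.2·√9604 = 0.66·96 + 0.14·107 + 0.2·98 = 97.94
CE = (97.94)² = 9592.2436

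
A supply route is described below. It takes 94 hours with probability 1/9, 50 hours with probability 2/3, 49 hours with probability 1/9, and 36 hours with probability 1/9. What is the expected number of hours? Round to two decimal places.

EV = 1/9 × 94 + 2/3 × 50 + 1/9 × 49 + 1/9 × 36 = 10.4444 + 33.3333 + 5.4444 + 4 = 53.2222

53.22 hours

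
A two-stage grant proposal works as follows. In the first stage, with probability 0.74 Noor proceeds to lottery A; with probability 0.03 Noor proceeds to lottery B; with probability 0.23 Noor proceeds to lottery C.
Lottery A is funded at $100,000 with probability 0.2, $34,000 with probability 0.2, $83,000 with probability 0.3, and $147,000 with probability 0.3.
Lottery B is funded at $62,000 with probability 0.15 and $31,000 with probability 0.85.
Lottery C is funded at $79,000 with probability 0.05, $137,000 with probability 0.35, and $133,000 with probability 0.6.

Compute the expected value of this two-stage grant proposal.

EV(A) = 0.2 × 100000 + 0.2 × 34000 + 0.3 × 83000 + 0.3 × 147000 = 20000 + 6800 + 24900 + 44100 = 95800
EV(B) = 0.15 × 62000 + 0.85 × 31000 = 9300 + 26350 = 35650
EV(C) = 0.05 × 79000 + 0.35 × 137000 + 0.6 × 133000 = 3950 + 47950 + 79800 = 131700
Overall = 0.74 × 95800 + 0.03 × 35650 + 0.23 × 131700 = 70892 + 1069.5 + 30291 = 102252.5

$102,252.50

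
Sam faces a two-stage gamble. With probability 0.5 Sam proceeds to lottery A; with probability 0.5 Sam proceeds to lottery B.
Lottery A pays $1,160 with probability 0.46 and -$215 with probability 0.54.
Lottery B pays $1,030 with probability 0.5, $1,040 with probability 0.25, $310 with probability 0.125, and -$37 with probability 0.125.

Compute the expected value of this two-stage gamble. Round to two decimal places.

EV(A) = 0.46 × 1160 + 0.54 × (-215) = 533.6 − 116.1 = 417.5
EV(B) = 0.5 × 1030 + 0.25 × 1040 + 0.125 × 310 + 0.125 × (-37) = 515 + 260 + 38.75 − 4.625 = 809.125
Overall = 0.5 × 417.5 + 0.5 × 809.125 = 208.75 + 404.5625 = 613.3125

$613.31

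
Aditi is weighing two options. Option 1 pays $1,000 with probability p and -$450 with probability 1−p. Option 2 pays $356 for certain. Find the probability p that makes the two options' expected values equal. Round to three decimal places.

p = 0.556

p·1000 + (1−p)·(-450) = 356
1450p − 450 = 356
p = (356 + 450) / 1450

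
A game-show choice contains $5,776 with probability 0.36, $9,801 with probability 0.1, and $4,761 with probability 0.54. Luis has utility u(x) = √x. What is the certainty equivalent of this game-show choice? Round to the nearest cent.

$5,553.23

E[u] = 0.36·√5776 + 0.1·√9801 + 0.54·√4761 = 0.36·76 + 0.1·99 + 0.54·69 = 74.52
CE = (74.52)² = 5553.2304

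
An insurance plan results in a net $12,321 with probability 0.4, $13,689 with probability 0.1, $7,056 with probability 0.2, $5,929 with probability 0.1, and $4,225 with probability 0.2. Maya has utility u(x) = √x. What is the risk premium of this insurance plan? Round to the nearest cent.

E[u] = 0.4·√12321 + 0.1·√13689 + 0.2·√7056 + 0.1·√5929 + 0.2·√4225 = 0.4·111 + 0.1·117 + 0.2·84 + 0.1·77 + 0.2·65 = 93.6
CE = (93.6)² = 8760.96
Risk premium = EV − CE = 9146.4 − 8760.96 = 385.44

$385.44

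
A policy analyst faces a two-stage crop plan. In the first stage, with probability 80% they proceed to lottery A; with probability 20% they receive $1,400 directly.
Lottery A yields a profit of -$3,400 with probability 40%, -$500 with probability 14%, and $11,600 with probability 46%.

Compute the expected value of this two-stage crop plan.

$3,404.80

EV(A) = 0.4 × (-3400) + 0.14 × (-500) + 0.46 × 11600 = -1360 − 70 + 5336 = 3906
Branch B: 1400 (certain)
Overall = 0.8 × 3906 + 0.2 × 1400 = 3124.8 + 280 = 3404.8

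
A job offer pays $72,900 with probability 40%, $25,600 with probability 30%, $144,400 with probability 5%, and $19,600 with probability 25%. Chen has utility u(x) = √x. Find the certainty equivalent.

E[u] = 0.4·√72900 + 0.3·√25600 + 0.05·√144400 + 0.25·√19600 = 0.4·270 + 0.3·160 + 0.05·380 + 0.25·140 = 210
CE = (210)² = 44100

$44,100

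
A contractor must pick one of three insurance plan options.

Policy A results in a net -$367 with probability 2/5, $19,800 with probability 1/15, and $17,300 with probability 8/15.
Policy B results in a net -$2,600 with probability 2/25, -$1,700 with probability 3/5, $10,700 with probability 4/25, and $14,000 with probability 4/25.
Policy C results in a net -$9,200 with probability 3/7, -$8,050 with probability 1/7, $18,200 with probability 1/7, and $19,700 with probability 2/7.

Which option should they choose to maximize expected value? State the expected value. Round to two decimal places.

Policy A = 2/5 × (-367) + 1/15 × 19800 + 8/15 × 17300 = -146.8 + 1320 + 9226.6667 = 10399.8667
Policy B = 2/25 × (-2600) + 3/5 × (-1700) + 4/25 × 10700 + 4/25 × 14000 = -208 − 1020 + 1712 + 2240 = 2724
Policy C = 3/7 × (-9200) + 1/7 × (-8050) + 1/7 × 18200 + 2/7 × 19700 = -3942.8571 − 1150 + 2600 + 5628.5714 = 3135.7143

Policy A ($10,399.87)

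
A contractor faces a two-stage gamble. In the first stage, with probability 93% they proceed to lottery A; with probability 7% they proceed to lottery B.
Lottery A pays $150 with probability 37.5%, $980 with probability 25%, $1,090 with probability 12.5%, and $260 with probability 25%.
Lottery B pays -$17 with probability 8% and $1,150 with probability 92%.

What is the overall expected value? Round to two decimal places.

EV(A) = 0.375 × 150 + 0.25 × 980 + 0.125 × 1090 + 0.25 × 260 = 56.25 + 245 + 136.25 + 65 = 502.5
EV(B) = 0.08 × (-17) + 0.92 × 1150 = -1.36 + 1058 = 1056.64
Overall = 0.93 × 502.5 + 0.07 × 1056.64 = 467.325 + 73.9648 = 541.2898

$541.29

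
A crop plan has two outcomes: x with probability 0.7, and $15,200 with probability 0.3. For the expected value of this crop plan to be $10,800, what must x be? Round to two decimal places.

x = $8,914.29

0.7·x + 0.3·15200 = 10800
0.7·x = 10800 − 4560 = 6240
x = 6240 / 0.7 = 8914.2857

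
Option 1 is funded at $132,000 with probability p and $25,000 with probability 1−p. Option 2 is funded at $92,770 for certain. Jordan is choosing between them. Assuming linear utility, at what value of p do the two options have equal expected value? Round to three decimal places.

p·132000 + (1−p)·25000 = 92770
107000p + 25000 = 92770
p = (92770 − 25000) / 107000

p = 0.633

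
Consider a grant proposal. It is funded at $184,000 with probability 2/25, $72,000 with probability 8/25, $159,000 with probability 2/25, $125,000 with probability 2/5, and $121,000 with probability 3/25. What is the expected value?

EV = 2/25 × 184000 + 8/25 × 72000 + 2/25 × 159000 + 2/5 × 125000 + 3/25 × 121000 = 14720 + 23040 + 12720 + 50000 + 14520 = 115000

$115,000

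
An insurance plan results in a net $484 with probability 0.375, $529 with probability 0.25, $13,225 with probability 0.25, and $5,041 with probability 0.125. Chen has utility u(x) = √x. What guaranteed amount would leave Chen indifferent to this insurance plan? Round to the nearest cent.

$2,665.14

E[u] = 0.375·√484 + 0.25·√529 + 0.25·√13225 + 0.125·√5041 = 0.375·22 + 0.25·23 + 0.25·115 + 0.125·71 = 51.625
CE = (51.625)² = 2665.140625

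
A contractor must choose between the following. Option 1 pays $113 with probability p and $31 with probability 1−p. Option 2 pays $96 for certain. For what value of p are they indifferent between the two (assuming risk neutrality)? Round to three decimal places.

p = 0.793

p·113 + (1−p)·31 = 96
82p + 31 = 96
p = (96 − 31) / 82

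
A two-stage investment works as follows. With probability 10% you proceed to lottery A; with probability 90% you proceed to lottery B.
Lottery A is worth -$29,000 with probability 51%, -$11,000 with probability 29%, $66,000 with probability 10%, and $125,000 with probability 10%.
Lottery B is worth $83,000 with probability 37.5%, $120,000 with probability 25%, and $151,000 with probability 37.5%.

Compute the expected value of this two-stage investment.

EV(A) = 0.51 × (-29000) + 0.29 × (-11000) + 0.1 × 66000 + 0.1 × 125000 = -14790 − 3190 + 6600 + 12500 = 1120
EV(B) = 0.375 × 83000 + 0.25 × 120000 + 0.375 × 151000 = 31125 + 30000 + 56625 = 117750
Overall = 0.1 × 1120 + 0.9 × 117750 = 112 + 105975 = 106087

$106,087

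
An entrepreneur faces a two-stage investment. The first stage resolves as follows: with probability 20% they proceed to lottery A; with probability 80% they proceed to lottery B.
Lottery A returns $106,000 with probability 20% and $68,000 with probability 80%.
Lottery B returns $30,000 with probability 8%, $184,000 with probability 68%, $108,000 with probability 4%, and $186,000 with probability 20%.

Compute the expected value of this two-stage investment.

$150,352

EV(A) = 0.2 × 106000 + 0.8 × 68000 = 21200 + 54400 = 75600
EV(B) = 0.08 × 30000 + 0.68 × 184000 + 0.04 × 108000 + 0.2 × 186000 = 2400 + 125120 + 4320 + 37200 = 169040
Overall = 0.2 × 75600 + 0.8 × 169040 = 15120 + 135232 = 150352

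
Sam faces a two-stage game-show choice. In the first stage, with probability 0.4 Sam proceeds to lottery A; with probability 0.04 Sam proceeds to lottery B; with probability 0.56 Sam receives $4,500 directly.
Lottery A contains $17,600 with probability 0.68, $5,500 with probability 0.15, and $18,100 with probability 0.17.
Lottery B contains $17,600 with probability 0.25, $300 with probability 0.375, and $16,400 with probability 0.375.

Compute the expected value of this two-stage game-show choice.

$9,294.50

EV(A) = 0.68 × 17600 + 0.15 × 5500 + 0.17 × 18100 = 11968 + 825 + 3077 = 15870
EV(B) = 0.25 × 17600 + 0.375 × 300 + 0.375 × 16400 = 4400 + 112.5 + 6150 = 10662.5
Branch C: 4500 (certain)
Overall = 0.4 × 15870 + 0.04 × 10662.5 + 0.56 × 4500 = 6348 + 426.5 + 2520 = 9294.5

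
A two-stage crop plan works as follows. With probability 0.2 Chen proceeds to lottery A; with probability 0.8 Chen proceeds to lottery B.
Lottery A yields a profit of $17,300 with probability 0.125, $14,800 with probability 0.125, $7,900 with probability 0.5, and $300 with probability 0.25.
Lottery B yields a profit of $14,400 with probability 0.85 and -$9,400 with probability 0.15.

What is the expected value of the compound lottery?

$10,271.50

EV(A) = 0.125 × 17300 + 0.125 × 14800 + 0.5 × 7900 + 0.25 × 300 = 2162.5 + 1850 + 3950 + 75 = 8037.5
EV(B) = 0.85 × 14400 + 0.15 × (-9400) = 12240 − 1410 = 10830
Overall = 0.2 × 8037.5 + 0.8 × 10830 = 1607.5 + 8664 = 10271.5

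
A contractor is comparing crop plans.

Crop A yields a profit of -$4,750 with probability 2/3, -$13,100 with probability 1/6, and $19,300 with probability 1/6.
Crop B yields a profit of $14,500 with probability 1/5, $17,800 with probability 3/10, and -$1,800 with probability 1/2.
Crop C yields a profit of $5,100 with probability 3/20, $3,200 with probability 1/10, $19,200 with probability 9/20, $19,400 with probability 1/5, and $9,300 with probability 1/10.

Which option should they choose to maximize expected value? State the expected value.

Crop A = 2/3 × (-4750) + 1/6 × (-13100) + 1/6 × 19300 = -3166.6667 − 2183.3333 + 3216.6667 = -2133.3333
Crop B = 1/5 × 14500 + 3/10 × 17800 + 1/2 × (-1800) = 2900 + 5340 − 900 = 7340
Crop C = 3/20 × 5100 + 1/10 × 3200 + 9/20 × 19200 + 1/5 × 19400 + 1/10 × 9300 = 765 + 320 + 8640 + 3880 + 930 = 14535

Crop C ($14,535)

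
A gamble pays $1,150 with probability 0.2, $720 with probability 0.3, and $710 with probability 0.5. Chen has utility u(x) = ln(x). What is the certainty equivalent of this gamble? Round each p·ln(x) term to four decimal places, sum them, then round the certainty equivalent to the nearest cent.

E[u] = 0.2·ln(1150) + 0.3·ln(720) + 0.5·ln(710) = 1.4095 + 1.9738 + 3.2826 = 6.6659
CE = e^6.6659 ≈ 785.17

$785.17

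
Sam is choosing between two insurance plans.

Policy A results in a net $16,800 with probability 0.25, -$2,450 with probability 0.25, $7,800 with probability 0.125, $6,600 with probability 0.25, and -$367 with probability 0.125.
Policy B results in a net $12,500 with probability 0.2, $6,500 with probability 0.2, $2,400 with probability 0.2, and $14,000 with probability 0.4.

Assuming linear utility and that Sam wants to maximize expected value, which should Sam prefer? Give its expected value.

Policy A = 0.25 × 16800 + 0.25 × (-2450) + 0.125 × 7800 + 0.25 × 6600 + 0.125 × (-367) = 4200 − 612.5 + 975 + 1650 − 45.875 = 6166.625
Policy B = 0.2 × 12500 + 0.2 × 6500 + 0.2 × 2400 + 0.4 × 14000 = 2500 + 1300 + 480 + 5600 = 9880

Policy B ($9,880)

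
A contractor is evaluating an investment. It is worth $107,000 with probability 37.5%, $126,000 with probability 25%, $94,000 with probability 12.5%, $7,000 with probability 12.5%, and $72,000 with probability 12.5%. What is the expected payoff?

EV = 0.375 × 107000 + 0.25 × 126000 + 0.125 × 94000 + 0.125 × 7000 + 0.125 × 72000 = 40125 + 31500 + 11750 + 875 + 9000 = 93250

$93,250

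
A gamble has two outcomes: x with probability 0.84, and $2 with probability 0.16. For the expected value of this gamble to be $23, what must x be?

0.84·x + 0.16·2 = 23
0.84·x = 23 − 0.32 = 22.68
x = 22.68 / 0.84 = 27

x = $27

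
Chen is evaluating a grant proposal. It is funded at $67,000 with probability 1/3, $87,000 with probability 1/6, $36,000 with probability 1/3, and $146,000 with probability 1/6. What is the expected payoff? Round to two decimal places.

EV = 1/3 × 67000 + 1/6 × 87000 + 1/3 × 36000 + 1/6 × 146000 = 22333.3333 + 14500 + 12000 + 24333.3333 = 73166.6667

$73,166.67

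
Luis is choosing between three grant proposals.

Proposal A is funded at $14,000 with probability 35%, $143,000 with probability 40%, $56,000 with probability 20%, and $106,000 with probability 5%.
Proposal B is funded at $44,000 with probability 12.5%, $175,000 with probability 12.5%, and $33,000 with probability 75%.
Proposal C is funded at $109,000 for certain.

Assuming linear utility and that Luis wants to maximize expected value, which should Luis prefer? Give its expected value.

Proposal A = 0.35 × 14000 + 0.4 × 143000 + 0.2 × 56000 + 0.05 × 106000 = 4900 + 57200 + 11200 + 5300 = 78600
Proposal B = 0.125 × 44000 + 0.125 × 175000 + 0.75 × 33000 = 5500 + 21875 + 24750 = 52125
Proposal C: 109000 (certain)

Proposal C ($109,000)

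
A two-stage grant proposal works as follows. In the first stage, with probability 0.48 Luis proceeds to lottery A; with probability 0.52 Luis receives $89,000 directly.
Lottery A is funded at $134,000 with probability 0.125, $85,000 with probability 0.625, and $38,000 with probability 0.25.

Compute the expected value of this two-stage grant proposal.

EV(A) = 0.125 × 134000 + 0.625 × 85000 + 0.25 × 38000 = 16750 + 53125 + 9500 = 79375
Branch B: 89000 (certain)
Overall = 0.48 × 79375 + 0.52 × 89000 = 38100 + 46280 = 84380

$84,380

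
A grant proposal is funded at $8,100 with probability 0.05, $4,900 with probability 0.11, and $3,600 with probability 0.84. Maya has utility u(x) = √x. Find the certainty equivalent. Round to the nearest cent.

$3,918.76

E[u] = 0.05·√8100 + 0.11·√4900 + 0.84·√3600 = 0.05·90 + 0.11·70 + 0.84·60 = 62.6
CE = (62.6)² = 3918.76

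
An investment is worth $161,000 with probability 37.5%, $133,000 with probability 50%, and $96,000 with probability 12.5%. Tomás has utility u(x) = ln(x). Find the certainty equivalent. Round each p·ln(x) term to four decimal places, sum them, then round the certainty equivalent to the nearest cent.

E[u] = 0.375·ln(161000) + 0.5·ln(133000) + 0.125·ln(96000) = 4.4959 + 5.8991 + 1.4340 = 11.8290
CE = e^11.8290 ≈ 137173.25

$137,173.25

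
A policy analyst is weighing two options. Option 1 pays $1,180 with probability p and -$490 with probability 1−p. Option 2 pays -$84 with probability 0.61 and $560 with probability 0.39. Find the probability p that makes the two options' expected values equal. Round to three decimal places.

EV(Option 2) = 0.61 × (-84) + 0.39 × 560 = -51.24 + 218.4 = 167.16
p·1180 + (1−p)·(-490) = 167.16
1670p − 490 = 167.16
p = (167.16 + 490) / 1670

p = 0.394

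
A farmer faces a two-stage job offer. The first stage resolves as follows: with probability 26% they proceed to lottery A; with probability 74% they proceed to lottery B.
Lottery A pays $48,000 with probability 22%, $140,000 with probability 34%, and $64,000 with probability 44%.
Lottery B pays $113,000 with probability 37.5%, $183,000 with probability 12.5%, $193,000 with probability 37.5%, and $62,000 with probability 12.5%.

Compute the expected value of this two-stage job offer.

$130,020.70

EV(A) = 0.22 × 48000 + 0.34 × 140000 + 0.44 × 64000 = 10560 + 47600 + 28160 = 86320
EV(B) = 0.375 × 113000 + 0.125 × 183000 + 0.375 × 193000 + 0.125 × 62000 = 42375 + 22875 + 72375 + 7750 = 145375
Overall = 0.26 × 86320 + 0.74 × 145375 = 22443.2 + 107577.5 = 130020.7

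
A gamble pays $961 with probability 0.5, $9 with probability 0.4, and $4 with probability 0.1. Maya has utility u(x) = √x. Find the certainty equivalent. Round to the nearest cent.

E[u] = 0.5·√961 + 0.4·√9 + 0.1·√4 = 0.5·31 + 0.4·3 + 0.1·2 = 16.9
CE = (16.9)² = 285.61

$285.61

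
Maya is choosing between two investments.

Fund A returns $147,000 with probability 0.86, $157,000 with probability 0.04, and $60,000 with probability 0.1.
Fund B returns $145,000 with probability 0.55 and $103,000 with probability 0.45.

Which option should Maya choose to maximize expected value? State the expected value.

Fund A ($138,700)

Fund A = 0.86 × 147000 + 0.04 × 157000 + 0.1 × 60000 = 126420 + 6280 + 6000 = 138700
Fund B = 0.55 × 145000 + 0.45 × 103000 = 79750 + 46350 = 126100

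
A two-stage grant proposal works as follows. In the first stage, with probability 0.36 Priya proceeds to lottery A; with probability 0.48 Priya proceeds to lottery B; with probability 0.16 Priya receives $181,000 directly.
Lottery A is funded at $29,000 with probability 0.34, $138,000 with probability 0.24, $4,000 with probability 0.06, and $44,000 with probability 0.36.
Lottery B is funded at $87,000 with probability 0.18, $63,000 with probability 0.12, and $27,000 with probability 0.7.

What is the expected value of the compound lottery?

$70,439.20

EV(A) = 0.34 × 29000 + 0.24 × 138000 + 0.06 × 4000 + 0.36 × 44000 = 9860 + 33120 + 240 + 15840 = 59060
EV(B) = 0.18 × 87000 + 0.12 × 63000 + 0.7 × 27000 = 15660 + 7560 + 18900 = 42120
Branch C: 181000 (certain)
Overall = 0.36 × 59060 + 0.48 × 42120 + 0.16 × 181000 = 21261.6 + 20217.6 + 28960 = 70439.2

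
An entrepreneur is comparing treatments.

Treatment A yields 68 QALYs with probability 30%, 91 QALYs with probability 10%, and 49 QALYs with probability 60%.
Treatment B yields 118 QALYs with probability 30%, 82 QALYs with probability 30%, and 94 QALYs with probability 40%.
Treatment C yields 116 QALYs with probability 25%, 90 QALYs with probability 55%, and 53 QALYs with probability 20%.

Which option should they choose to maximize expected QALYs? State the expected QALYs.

Treatment B (97.6 QALYs)

Treatment A = 0.3 × 68 + 0.1 × 91 + 0.6 × 49 = 20.4 + 9.1 + 29.4 = 58.9
Treatment B = 0.3 × 118 + 0.3 × 82 + 0.4 × 94 = 35.4 + 24.6 + 37.6 = 97.6
Treatment C = 0.25 × 116 + 0.55 × 90 + 0.2 × 53 = 29 + 49.5 + 10.6 = 89.1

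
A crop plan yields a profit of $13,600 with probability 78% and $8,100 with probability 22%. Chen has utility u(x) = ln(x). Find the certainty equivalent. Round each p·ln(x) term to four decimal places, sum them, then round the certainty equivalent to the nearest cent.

$12,134.40

E[u] = 0.78·ln(13600) + 0.22·ln(8100) = 7.4239 + 1.9799 = 9.4038
CE = e^9.4038 ≈ 12134.40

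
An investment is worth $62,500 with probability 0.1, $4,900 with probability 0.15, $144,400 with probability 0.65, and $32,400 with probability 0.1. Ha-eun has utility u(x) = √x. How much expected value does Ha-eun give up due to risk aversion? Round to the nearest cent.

$13,784.75

E[u] = 0.1·√62500 + 0.15·√4900 + 0.65·√144400 + 0.1·√32400 = 0.1·250 + 0.15·70 + 0.65·380 + 0.1·180 = 300.5
CE = (300.5)² = 90300.25
Risk premium = EV − CE = 104085 − 90300.25 = 13784.75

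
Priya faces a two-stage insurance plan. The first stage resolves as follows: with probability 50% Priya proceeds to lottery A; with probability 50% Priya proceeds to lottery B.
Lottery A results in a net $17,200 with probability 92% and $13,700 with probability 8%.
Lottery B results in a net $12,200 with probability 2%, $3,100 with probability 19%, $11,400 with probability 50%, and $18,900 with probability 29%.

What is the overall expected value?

EV(A) = 0.92 × 17200 + 0.08 × 13700 = 15824 + 1096 = 16920
EV(B) = 0.02 × 12200 + 0.19 × 3100 + 0.5 × 11400 + 0.29 × 18900 = 244 + 589 + 5700 + 5481 = 12014
Overall = 0.5 × 16920 + 0.5 × 12014 = 8460 + 6007 = 14467

$14,467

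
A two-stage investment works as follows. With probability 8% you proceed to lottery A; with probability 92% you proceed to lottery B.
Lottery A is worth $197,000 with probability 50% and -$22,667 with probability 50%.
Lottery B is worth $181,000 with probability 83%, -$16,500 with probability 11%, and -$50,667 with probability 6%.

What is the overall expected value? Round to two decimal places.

EV(A) = 0.5 × 197000 + 0.5 × (-22667) = 98500 − 11333.5 = 87166.5
EV(B) = 0.83 × 181000 + 0.11 × (-16500) + 0.06 × (-50667) = 150230 − 1815 − 3040.02 = 145374.98
Overall = 0.08 × 87166.5 + 0.92 × 145374.98 = 6973.32 + 133744.9816 = 140718.3016

$140,718.30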